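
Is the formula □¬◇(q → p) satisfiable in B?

1. □¬◇(q → p), 0
2. ¬◇(q → p), 0
3. ¬(q → p), 0
4. q, 0
5. ¬p, 0
Accessibility: 0R0

Satisfiable (open branch found)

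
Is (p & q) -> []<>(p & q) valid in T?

Tableau for the negation ~((p & q) -> []<>(p & q)):
1. ~((p & q) -> []<>(p & q)), 0
2. p & q, 0
3. ~[]<>(p & q), 0
4. p, 0
5. q, 0
6. ~<>(p & q), 1
7. ~(p & q), 1
8. ~q, 1
Accessibility: 0R0, 0R1, 1R1
The negation has an open branch (countermodel exists).

Invalid (countermodel exists)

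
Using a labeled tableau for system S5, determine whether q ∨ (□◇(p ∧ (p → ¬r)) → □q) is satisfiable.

1. q ∨ (□◇(p ∧ (p → ¬r)) → □q), u
2. □◇(p ∧ (p → ¬r)) → □q, u
3. □q, u
4. q, u
Accessibility: uRu

Satisfiable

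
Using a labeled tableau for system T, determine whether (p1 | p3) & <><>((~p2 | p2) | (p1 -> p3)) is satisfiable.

Satisfiable (open branch found)

1. (p1 | p3) & <><>((~p2 | p2) | (p1 -> p3)), u
2. p1 | p3, u
3. <><>((~p2 | p2) | (p1 -> p3)), u
4. p3, u
5. <>((~p2 | p2) | (p1 -> p3)), v
6. (~p2 | p2) | (p1 -> p3), w
7. p1 -> p3, w
8. p3, w
Accessibility: uRu, uRv, vRv, vRw, wRw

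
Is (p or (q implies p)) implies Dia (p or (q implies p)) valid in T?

Tableau for the negation not ((p or (q implies p)) implies Dia (p or (q implies p))):
1. not ((p or (q implies p)) implies Dia (p or (q implies p))), w0
2. p or (q implies p), w0
3. not Dia (p or (q implies p)), w0
4. not (p or (q implies p)), w0
5. not p, w0
6. not (q implies p), w0
7. q, w0
8. q implies p, w0
9. p, w0
Accessibility: w0Rw0
Branch closes: p and not p both at w0.
Every branch of the negation's tableau closes; the branch above is one of them.

Yes, valid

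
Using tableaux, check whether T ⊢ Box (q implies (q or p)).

Tableau for the negation not Box (q implies (q or p)):
1. not Box (q implies (q or p)), 0
2. not (q implies (q or p)), 1
3. q, 1
4. not (q or p), 1
5. not q, 1
6. not p, 1
Accessibility: 0R0, 0R1, 1R1
Branch closes: q and not q both at 1.
Every branch of the negation's tableau closes; the branch above is one of them.

Yes, valid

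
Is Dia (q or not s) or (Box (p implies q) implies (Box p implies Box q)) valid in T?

Tableau for the negation not (Dia (q or not s) or (Box (p implies q) implies (Box p implies Box q))):
1. not (Dia (q or not s) or (Box (p implies q) implies (Box p implies Box q))), w0
2. not Dia (q or not s), w0
3. not (Box (p implies q) implies (Box p implies Box q)), w0
4. Box (p implies q), w0
5. not (Box p implies Box q), w0
6. Box p, w0
7. not Box q, w0
8. not (q or not s), w0
9. not q, w0
10. s, w0
11. p implies q, w0
12. p, w0
13. q, w0
Accessibility: w0Rw0
Branch closes: q and not q both at w0.
All branches of the negation close; one closing branch shown above.

Yes, valid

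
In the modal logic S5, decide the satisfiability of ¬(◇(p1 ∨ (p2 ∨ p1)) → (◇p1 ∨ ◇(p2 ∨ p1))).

1. ¬(◇(p1 ∨ (p2 ∨ p1)) → (◇p1 ∨ ◇(p2 ∨ p1))), 0
2. ◇(p1 ∨ (p2 ∨ p1)), 0   [¬→-rule on 1]
3. ¬(◇p1 ∨ ◇(p2 ∨ p1)), 0   [¬→-rule on 1]
4. ¬◇p1, 0   [¬∨-rule on 3]
5. ¬◇(p2 ∨ p1), 0   [¬∨-rule on 3]
6. ¬p1, 0   [¬◇-rule on 4 via 0R0]
7. ¬(p2 ∨ p1), 0   [¬◇-rule on 5 via 0R0]
8. ¬p2, 0   [¬∨-rule on 7]
9. p1 ∨ (p2 ∨ p1), 1   [◇-rule on 2: fresh world 1, 0R1]
10. ¬p1, 1   [¬◇-rule on 4 via 0R1]
11. ¬(p2 ∨ p1), 1   [¬◇-rule on 5 via 0R1]
12. ¬p2, 1   [¬∨-rule on 11]
13. p2 ∨ p1, 1   [∨-rule on 9 (branches; this branch)]
14. p1, 1   [∨-rule on 13 (branches; this branch)]
Accessibility: 0R0, 0R1, 1R0, 1R1
Branch closes: p1 and ¬p1 both at 1.
(One branch shown.) All branches close.

No, unsatisfiable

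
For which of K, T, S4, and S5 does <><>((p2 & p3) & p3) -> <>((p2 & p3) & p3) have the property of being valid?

T-tableau for the negation ~(<><>((p2 & p3) & p3) -> <>((p2 & p3) & p3)):
1. ~(<><>((p2 & p3) & p3) -> <>((p2 & p3) & p3)), w0
2. <><>((p2 & p3) & p3), w0   [~->-rule on 1]
3. ~<>((p2 & p3) & p3), w0   [~->-rule on 1]
4. ~((p2 & p3) & p3), w0   [~<>-rule on 3 via w0Rw0]
5. ~p3, w0   [~&-rule on 4 (branches; this branch)]
6. <>((p2 & p3) & p3), w1   [<>-rule on 2: fresh world w1, w0Rw1]
7. ~((p2 & p3) & p3), w1   [~<>-rule on 3 via w0Rw1]
8. ~p3, w1   [~&-rule on 7 (branches; this branch)]
9. (p2 & p3) & p3, w2   [<>-rule on 6: fresh world w2, w1Rw2]
10. p2 & p3, w2   [&-rule on 9]
11. p3, w2   [&-rule on 9]
12. p2, w2   [&-rule on 10]
Accessibility: w0Rw0, w0Rw1, w1Rw1, w1Rw2, w2Rw2
Complete open branch: countermodel on a T-frame, so not valid in T, nor in K (the same frame is also a K-frame).
S4-tableau for the negation ~(<><>((p2 & p3) & p3) -> <>((p2 & p3) & p3)):
1. ~(<><>((p2 & p3) & p3) -> <>((p2 & p3) & p3)), w0
2. <><>((p2 & p3) & p3), w0   [~->-rule on 1]
3. ~<>((p2 & p3) & p3), w0   [~->-rule on 1]
4. ~((p2 & p3) & p3), w0   [~<>-rule on 3 via w0Rw0]
5. ~(p2 & p3), w0   [~&-rule on 4 (branches; this branch)]
6. ~p3, w0   [~&-rule on 5 (branches; this branch)]
7. <>((p2 & p3) & p3), w1   [<>-rule on 2: fresh world w1, w0Rw1]
8. ~((p2 & p3) & p3), w1   [~<>-rule on 3 via w0Rw1]
9. ~(p2 & p3), w1   [~&-rule on 8 (branches; this branch)]
10. ~p3, w1   [~&-rule on 9 (branches; this branch)]
11. (p2 & p3) & p3, w2   [<>-rule on 7: fresh world w2, w1Rw2]
12. p2 & p3, w2   [&-rule on 11]
13. p3, w2   [&-rule on 11]
14. p2, w2   [&-rule on 12]
15. ~((p2 & p3) & p3), w2   [~<>-rule on 3 via w0Rw2]
16. ~(p2 & p3), w2   [~&-rule on 15 (branches; this branch)]
17. ~p3, w2   [~&-rule on 16 (branches; this branch)]
Accessibility: w0Rw0, w0Rw1, w0Rw2, w1Rw1, w1Rw2, w2Rw2
Branch closes: p3 and ~p3 both at w2.
Every branch closes (one shown): valid in S4, hence also in S5 (every theorem of S4 is a theorem of S5).

S4, S5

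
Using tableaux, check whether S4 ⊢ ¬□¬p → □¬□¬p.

Tableau for the negation ¬(¬□¬p → □¬□¬p):
1. ¬(¬□¬p → □¬□¬p), 0
2. ¬□¬p, 0   [¬→-rule on 1]
3. ¬□¬□¬p, 0   [¬→-rule on 1]
4. p, 1   [¬□-rule on 2: fresh world 1, 0R1]
5. □¬p, 2   [¬□-rule on 3: fresh world 2, 0R2]
6. ¬p, 2   [□-rule on 5 via 2R2]
Accessibility: 0R0, 0R1, 0R2, 1R1, 2R2
The negation has an open branch (countermodel exists).

No, not valid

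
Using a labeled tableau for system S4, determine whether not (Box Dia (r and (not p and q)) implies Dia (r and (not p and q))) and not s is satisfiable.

1. not (Box Dia (r and (not p and q)) implies Dia (r and (not p and q))) and not s, u
2. not (Box Dia (r and (not p and q)) implies Dia (r and (not p and q))), u   [and-rule on 1]
3. not s, u   [and-rule on 1]
4. Box Dia (r and (not p and q)), u   [neg-implies-rule on 2]
5. not Dia (r and (not p and q)), u   [neg-implies-rule on 2]
6. Dia (r and (not p and q)), u   [Box-rule on 4 via uRu]
7. not (r and (not p and q)), u   [neg-Dia-rule on 5 via uRu]
8. not (not p and q), u   [neg-and-rule on 7 (branches; this branch)]
9. not q, u   [neg-and-rule on 8 (branches; this branch)]
10. r and (not p and q), v   [Dia-rule on 6: fresh world v, uRv]
11. r, v   [and-rule on 10]
12. not p and q, v   [and-rule on 10]
13. not p, v   [and-rule on 12]
14. q, v   [and-rule on 12]
15. Dia (r and (not p and q)), v   [Box-rule on 4 via uRv]
16. not (r and (not p and q)), v   [neg-Dia-rule on 5 via uRv]
17. not (not p and q), v   [neg-and-rule on 16 (branches; this branch)]
18. not q, v   [neg-and-rule on 17 (branches; this branch)]
Accessibility: uRu, uRv, vRv
Branch closes: q and not q both at v.
All branches of the tableau close; one closing branch shown above.

Unsatisfiable (every branch closes)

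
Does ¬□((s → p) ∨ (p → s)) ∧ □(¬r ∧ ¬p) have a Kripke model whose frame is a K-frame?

Unsatisfiable (every branch closes)

1. ¬□((s → p) ∨ (p → s)) ∧ □(¬r ∧ ¬p), u
2. ¬□((s → p) ∨ (p → s)), u
3. □(¬r ∧ ¬p), u
4. ¬((s → p) ∨ (p → s)), v
5. ¬(s → p), v
6. ¬(p → s), v
7. s, v
8. ¬p, v
9. p, v
10. ¬s, v
Accessibility: uRv
Branch closes: p and ¬p both at v.
All branches of the tableau close; one closing branch shown above.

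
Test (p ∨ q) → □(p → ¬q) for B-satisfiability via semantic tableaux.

Satisfiable

1. (p ∨ q) → □(p → ¬q), 0
2. □(p → ¬q), 0   [→-rule on 1 (branches; this branch)]
3. p → ¬q, 0   [□-rule on 2 via 0R0]
4. ¬q, 0   [→-rule on 3 (branches; this branch)]
Accessibility: 0R0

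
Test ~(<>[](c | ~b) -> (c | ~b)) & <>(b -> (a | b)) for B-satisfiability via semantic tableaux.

1. ~(<>[](c | ~b) -> (c | ~b)) & <>(b -> (a | b)), w0
2. ~(<>[](c | ~b) -> (c | ~b)), w0
3. <>(b -> (a | b)), w0
4. <>[](c | ~b), w0
5. ~(c | ~b), w0
6. ~c, w0
7. b, w0
8. b -> (a | b), w1
9. a | b, w1
10. b, w1
11. [](c | ~b), w2
12. c | ~b, w0
13. c | ~b, w2
14. ~b, w0
Accessibility: w0Rw0, w0Rw1, w0Rw2, w1Rw0, w1Rw1, w2Rw0, w2Rw2
Branch closes: b and ~b both at w0.
(One branch shown.) All branches close.

Unsatisfiable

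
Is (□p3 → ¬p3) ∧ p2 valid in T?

Invalid (countermodel exists)

Tableau for the negation ¬((□p3 → ¬p3) ∧ p2):
1. ¬((□p3 → ¬p3) ∧ p2), 0
2. ¬p2, 0
Accessibility: 0R0
The negation has an open branch (countermodel exists).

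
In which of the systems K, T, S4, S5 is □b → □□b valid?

T-tableau for the negation ¬(□b → □□b):
1. ¬(□b → □□b), w0
2. □b, w0   [¬→-rule on 1]
3. ¬□□b, w0   [¬→-rule on 1]
4. b, w0   [□-rule on 2 via w0Rw0]
5. ¬□b, w1   [¬□-rule on 3: fresh world w1, w0Rw1]
6. b, w1   [□-rule on 2 via w0Rw1]
7. ¬b, w2   [¬□-rule on 5: fresh world w2, w1Rw2]
Accessibility: w0Rw0, w0Rw1, w1Rw1, w1Rw2, w2Rw2
Complete open branch: countermodel on a T-frame, so not valid in T, nor in K (the same frame is also a K-frame).
S4-tableau for the negation ¬(□b → □□b):
1. ¬(□b → □□b), w0
2. □b, w0   [¬→-rule on 1]
3. ¬□□b, w0   [¬→-rule on 1]
4. b, w0   [□-rule on 2 via w0Rw0]
5. ¬□b, w1   [¬□-rule on 3: fresh world w1, w0Rw1]
6. b, w1   [□-rule on 2 via w0Rw1]
7. ¬b, w2   [¬□-rule on 5: fresh world w2, w1Rw2]
8. b, w2   [□-rule on 2 via w0Rw2]
Accessibility: w0Rw0, w0Rw1, w0Rw2, w1Rw1, w1Rw2, w2Rw2
Branch closes: b and ¬b both at w2.
Every branch closes (one shown): valid in S4, hence also in S5 (every theorem of S4 is a theorem of S5).

S4, S5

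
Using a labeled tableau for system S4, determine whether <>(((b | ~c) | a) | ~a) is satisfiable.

Yes, satisfiable

1. <>(((b | ~c) | a) | ~a), w0
2. ((b | ~c) | a) | ~a, w1   [<>-rule on 1: fresh world w1, w0Rw1]
3. ~a, w1   [|-rule on 2 (branches; this branch)]
Accessibility: w0Rw0, w0Rw1, w1Rw1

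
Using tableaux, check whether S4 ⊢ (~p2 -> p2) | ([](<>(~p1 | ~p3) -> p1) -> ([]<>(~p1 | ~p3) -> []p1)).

Valid

Tableau for the negation ~((~p2 -> p2) | ([](<>(~p1 | ~p3) -> p1) -> ([]<>(~p1 | ~p3) -> []p1))):
1. ~((~p2 -> p2) | ([](<>(~p1 | ~p3) -> p1) -> ([]<>(~p1 | ~p3) -> []p1))), 0
2. ~(~p2 -> p2), 0   [~|-rule on 1]
3. ~([](<>(~p1 | ~p3) -> p1) -> ([]<>(~p1 | ~p3) -> []p1)), 0   [~|-rule on 1]
4. ~p2, 0   [~->-rule on 2]
5. [](<>(~p1 | ~p3) -> p1), 0   [~->-rule on 3]
6. ~([]<>(~p1 | ~p3) -> []p1), 0   [~->-rule on 3]
7. []<>(~p1 | ~p3), 0   [~->-rule on 6]
8. ~[]p1, 0   [~->-rule on 6]
9. <>(~p1 | ~p3) -> p1, 0   [[]-rule on 5 via 0R0]
10. <>(~p1 | ~p3), 0   [[]-rule on 7 via 0R0]
11. ~<>(~p1 | ~p3), 0   [->-rule on 9 (branches; this branch)]
12. ~(~p1 | ~p3), 0   [~<>-rule on 11 via 0R0]
13. p1, 0   [~|-rule on 12]
14. p3, 0   [~|-rule on 12]
15. ~p1, 1   [~[]-rule on 8: fresh world 1, 0R1]
16. <>(~p1 | ~p3) -> p1, 1   [[]-rule on 5 via 0R1]
17. <>(~p1 | ~p3), 1   [[]-rule on 7 via 0R1]
18. ~(~p1 | ~p3), 1   [~<>-rule on 11 via 0R1]
19. p1, 1   [~|-rule on 18]
20. p3, 1   [~|-rule on 18]
Accessibility: 0R0, 0R1, 1R1
Branch closes: p1 and ~p1 both at 1.
All branches of the negation close; one closing branch shown above.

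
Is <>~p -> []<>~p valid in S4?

Tableau for the negation ~(<>~p -> []<>~p):
1. ~(<>~p -> []<>~p), u
2. <>~p, u   [~->-rule on 1]
3. ~[]<>~p, u   [~->-rule on 1]
4. ~p, v   [<>-rule on 2: fresh world v, uRv]
5. ~<>~p, w   [~[]-rule on 3: fresh world w, uRw]
6. p, w   [~<>-rule on 5 via wRw]
Accessibility: uRu, uRv, uRw, vRv, wRw
The negation has an open branch (countermodel exists).

Invalid (countermodel exists)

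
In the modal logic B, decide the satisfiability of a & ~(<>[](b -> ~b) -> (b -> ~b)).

Unsatisfiable (every branch closes)

1. a & ~(<>[](b -> ~b) -> (b -> ~b)), u
2. a, u   [&-rule on 1]
3. ~(<>[](b -> ~b) -> (b -> ~b)), u   [&-rule on 1]
4. <>[](b -> ~b), u   [~->-rule on 3]
5. ~(b -> ~b), u   [~->-rule on 3]
6. b, u   [~->-rule on 5]
7. [](b -> ~b), v   [<>-rule on 4: fresh world v, uRv]
8. b -> ~b, u   [[]-rule on 7 via vRu]
9. b -> ~b, v   [[]-rule on 7 via vRv]
10. ~b, u   [->-rule on 8 (branches; this branch)]
Accessibility: uRu, uRv, vRu, vRv
Branch closes: b and ~b both at u.
(One branch shown.) All branches close.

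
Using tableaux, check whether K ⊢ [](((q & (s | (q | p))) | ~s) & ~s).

No, not valid

Tableau for the negation ~[](((q & (s | (q | p))) | ~s) & ~s):
1. ~[](((q & (s | (q | p))) | ~s) & ~s), w0
2. ~(((q & (s | (q | p))) | ~s) & ~s), w1   [~[]-rule on 1: fresh world w1, w0Rw1]
3. s, w1   [~&-rule on 2 (branches; this branch)]
Accessibility: w0Rw1
The negation has an open branch (countermodel exists).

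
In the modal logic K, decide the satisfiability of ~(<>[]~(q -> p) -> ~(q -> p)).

Yes, satisfiable

1. ~(<>[]~(q -> p) -> ~(q -> p)), u
2. <>[]~(q -> p), u
3. q -> p, u
4. p, u
5. []~(q -> p), v
Accessibility: uRv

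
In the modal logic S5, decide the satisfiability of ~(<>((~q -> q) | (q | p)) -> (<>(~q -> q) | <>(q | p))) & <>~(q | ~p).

1. ~(<>((~q -> q) | (q | p)) -> (<>(~q -> q) | <>(q | p))) & <>~(q | ~p), w0
2. ~(<>((~q -> q) | (q | p)) -> (<>(~q -> q) | <>(q | p))), w0
3. <>~(q | ~p), w0
4. <>((~q -> q) | (q | p)), w0
5. ~(<>(~q -> q) | <>(q | p)), w0
6. ~<>(~q -> q), w0
7. ~<>(q | p), w0
8. ~(~q -> q), w0
9. ~q, w0
10. ~(q | p), w0
11. ~p, w0
12. ~(q | ~p), w1
13. ~q, w1
14. p, w1
15. ~(~q -> q), w1
16. ~(q | p), w1
17. ~p, w1
Accessibility: w0Rw0, w0Rw1, w1Rw0, w1Rw1
Branch closes: p and ~p both at w1.
All branches of the tableau close; one closing branch shown above.

Unsatisfiable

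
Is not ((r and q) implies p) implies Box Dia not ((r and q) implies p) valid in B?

Valid in B

Tableau for the negation not (not ((r and q) implies p) implies Box Dia not ((r and q) implies p)):
1. not (not ((r and q) implies p) implies Box Dia not ((r and q) implies p)), 0
2. not ((r and q) implies p), 0   [neg-implies-rule on 1]
3. not Box Dia not ((r and q) implies p), 0   [neg-implies-rule on 1]
4. r and q, 0   [neg-implies-rule on 2]
5. not p, 0   [neg-implies-rule on 2]
6. r, 0   [and-rule on 4]
7. q, 0   [and-rule on 4]
8. not Dia not ((r and q) implies p), 1   [neg-Box-rule on 3: fresh world 1, 0R1]
9. (r and q) implies p, 0   [neg-Dia-rule on 8 via 1R0]
10. (r and q) implies p, 1   [neg-Dia-rule on 8 via 1R1]
11. not (r and q), 0   [implies-rule on 9 (branches; this branch)]
12. p, 1   [implies-rule on 10 (branches; this branch)]
13. not q, 0   [neg-and-rule on 11 (branches; this branch)]
Accessibility: 0R0, 0R1, 1R0, 1R1
Branch closes: q and not q both at 0.
Every branch of the negation's tableau closes; the branch above is one of them.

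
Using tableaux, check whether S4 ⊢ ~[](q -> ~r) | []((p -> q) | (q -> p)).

Tableau for the negation ~(~[](q -> ~r) | []((p -> q) | (q -> p))):
1. ~(~[](q -> ~r) | []((p -> q) | (q -> p))), u
2. [](q -> ~r), u
3. ~[]((p -> q) | (q -> p)), u
4. q -> ~r, u
5. ~r, u
6. ~((p -> q) | (q -> p)), v
7. ~(p -> q), v
8. ~(q -> p), v
9. p, v
10. ~q, v
11. q, v
12. ~p, v
Accessibility: uRu, uRv, vRv
Branch closes: q and ~q both at v.
Every branch of the negation's tableau closes; the branch above is one of them.

Valid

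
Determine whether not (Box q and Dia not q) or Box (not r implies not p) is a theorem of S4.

Valid in S4

Tableau for the negation not (not (Box q and Dia not q) or Box (not r implies not p)):
1. not (not (Box q and Dia not q) or Box (not r implies not p)), 0
2. Box q and Dia not q, 0
3. not Box (not r implies not p), 0
4. Box q, 0
5. Dia not q, 0
6. q, 0
7. not (not r implies not p), 1
8. not r, 1
9. p, 1
10. q, 1
11. not q, 2
12. q, 2
Accessibility: 0R0, 0R1, 0R2, 1R1, 2R2
Branch closes: q and not q both at 2.
Every branch of the negation's tableau closes; the branch above is one of them.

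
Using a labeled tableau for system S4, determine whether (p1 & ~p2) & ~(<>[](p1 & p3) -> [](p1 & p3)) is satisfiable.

Satisfiable (open branch found)

1. (p1 & ~p2) & ~(<>[](p1 & p3) -> [](p1 & p3)), 0
2. p1 & ~p2, 0
3. ~(<>[](p1 & p3) -> [](p1 & p3)), 0
4. p1, 0
5. ~p2, 0
6. <>[](p1 & p3), 0
7. ~[](p1 & p3), 0
8. [](p1 & p3), 1
9. p1 & p3, 1
10. p1, 1
11. p3, 1
12. ~(p1 & p3), 2
13. ~p3, 2
Accessibility: 0R0, 0R1, 0R2, 1R1, 2R2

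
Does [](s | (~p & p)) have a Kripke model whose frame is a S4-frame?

Satisfiable

1. [](s | (~p & p)), w0
2. s | (~p & p), w0
3. s, w0
Accessibility: w0Rw0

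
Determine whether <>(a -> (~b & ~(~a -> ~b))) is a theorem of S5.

Tableau for the negation ~<>(a -> (~b & ~(~a -> ~b))):
1. ~<>(a -> (~b & ~(~a -> ~b))), u
2. ~(a -> (~b & ~(~a -> ~b))), u
3. a, u
4. ~(~b & ~(~a -> ~b)), u
5. ~a -> ~b, u
6. ~b, u
Accessibility: uRu
The negation has an open branch (countermodel exists).

Not valid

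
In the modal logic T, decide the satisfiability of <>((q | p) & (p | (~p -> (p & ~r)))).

Satisfiable

1. <>((q | p) & (p | (~p -> (p & ~r)))), u
2. (q | p) & (p | (~p -> (p & ~r))), v
3. q | p, v
4. p | (~p -> (p & ~r)), v
5. p, v
6. ~p -> (p & ~r), v
7. p & ~r, v
8. ~r, v
Accessibility: uRu, uRv, vRv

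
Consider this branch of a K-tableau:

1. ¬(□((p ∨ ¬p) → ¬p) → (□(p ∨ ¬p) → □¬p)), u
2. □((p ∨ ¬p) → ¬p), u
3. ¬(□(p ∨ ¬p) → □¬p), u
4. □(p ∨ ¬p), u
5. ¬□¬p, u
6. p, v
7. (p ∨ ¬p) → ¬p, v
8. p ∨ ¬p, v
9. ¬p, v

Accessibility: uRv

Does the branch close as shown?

Yes, closed

Both p and ¬p appear at v.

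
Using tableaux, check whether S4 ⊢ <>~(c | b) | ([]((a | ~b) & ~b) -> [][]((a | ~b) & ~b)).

Yes, valid

Tableau for the negation ~(<>~(c | b) | ([]((a | ~b) & ~b) -> [][]((a | ~b) & ~b))):
1. ~(<>~(c | b) | ([]((a | ~b) & ~b) -> [][]((a | ~b) & ~b))), w0
2. ~<>~(c | b), w0   [~|-rule on 1]
3. ~([]((a | ~b) & ~b) -> [][]((a | ~b) & ~b)), w0   [~|-rule on 1]
4. []((a | ~b) & ~b), w0   [~->-rule on 3]
5. ~[][]((a | ~b) & ~b), w0   [~->-rule on 3]
6. c | b, w0   [~<>-rule on 2 via w0Rw0]
7. (a | ~b) & ~b, w0   [[]-rule on 4 via w0Rw0]
8. a | ~b, w0   [&-rule on 7]
9. ~b, w0   [&-rule on 7]
10. c, w0   [|-rule on 6 (branches; this branch)]
11. ~[]((a | ~b) & ~b), w1   [~[]-rule on 5: fresh world w1, w0Rw1]
12. c | b, w1   [~<>-rule on 2 via w0Rw1]
13. (a | ~b) & ~b, w1   [[]-rule on 4 via w0Rw1]
14. a | ~b, w1   [&-rule on 13]
15. ~b, w1   [&-rule on 13]
16. c, w1   [|-rule on 12 (branches; this branch)]
17. ~((a | ~b) & ~b), w2   [~[]-rule on 11: fresh world w2, w1Rw2]
18. c | b, w2   [~<>-rule on 2 via w0Rw2]
19. (a | ~b) & ~b, w2   [[]-rule on 4 via w0Rw2]
20. a | ~b, w2   [&-rule on 19]
21. ~b, w2   [&-rule on 19]
22. ~(a | ~b), w2   [~&-rule on 17 (branches; this branch)]
23. ~a, w2   [~|-rule on 22]
24. b, w2   [~|-rule on 22]
Accessibility: w0Rw0, w0Rw1, w0Rw2, w1Rw1, w1Rw2, w2Rw2
Branch closes: b and ~b both at w2.
All branches of the negation close; one closing branch shown above.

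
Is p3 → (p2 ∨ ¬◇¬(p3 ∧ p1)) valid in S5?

Not valid

Tableau for the negation ¬(p3 → (p2 ∨ ¬◇¬(p3 ∧ p1))):
1. ¬(p3 → (p2 ∨ ¬◇¬(p3 ∧ p1))), u
2. p3, u   [¬→-rule on 1]
3. ¬(p2 ∨ ¬◇¬(p3 ∧ p1)), u   [¬→-rule on 1]
4. ¬p2, u   [¬∨-rule on 3]
5. ◇¬(p3 ∧ p1), u   [¬∨-rule on 3]
6. ¬(p3 ∧ p1), v   [◇-rule on 5: fresh world v, uRv]
7. ¬p1, v   [¬∧-rule on 6 (branches; this branch)]
Accessibility: uRu, uRv, vRu, vRv
The negation has an open branch (countermodel exists).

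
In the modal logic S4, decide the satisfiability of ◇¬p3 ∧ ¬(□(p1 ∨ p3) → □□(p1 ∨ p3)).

1. ◇¬p3 ∧ ¬(□(p1 ∨ p3) → □□(p1 ∨ p3)), u
2. ◇¬p3, u
3. ¬(□(p1 ∨ p3) → □□(p1 ∨ p3)), u
4. □(p1 ∨ p3), u
5. ¬□□(p1 ∨ p3), u
6. p1 ∨ p3, u
7. p3, u
8. ¬p3, v
9. p1 ∨ p3, v
10. p1, v
11. ¬□(p1 ∨ p3), w
12. p1 ∨ p3, w
13. p3, w
14. ¬(p1 ∨ p3), x
15. ¬p1, x
16. ¬p3, x
17. p1 ∨ p3, x
18. p3, x
Accessibility: uRu, uRv, uRw, uRx, vRv, wRw, wRx, xRx
Branch closes: p3 and ¬p3 both at x.
All branches of the tableau close; one closing branch shown above.

Unsatisfiable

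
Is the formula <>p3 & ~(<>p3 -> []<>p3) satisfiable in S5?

Unsatisfiable (every branch closes)

1. <>p3 & ~(<>p3 -> []<>p3), w0
2. <>p3, w0
3. ~(<>p3 -> []<>p3), w0
4. ~[]<>p3, w0
5. p3, w1
6. ~<>p3, w2
7. ~p3, w0
8. ~p3, w1
Accessibility: w0Rw0, w0Rw1, w0Rw2, w1Rw0, w1Rw1, w1Rw2, w2Rw0, w2Rw1, w2Rw2
Branch closes: p3 and ~p3 both at w1.
All branches of the tableau close; one closing branch shown above.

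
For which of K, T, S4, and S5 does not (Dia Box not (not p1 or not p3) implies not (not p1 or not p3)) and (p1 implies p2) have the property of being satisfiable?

K, T, S4

S5-tableau for the formula:
1. not (Dia Box not (not p1 or not p3) implies not (not p1 or not p3)) and (p1 implies p2), w0
2. not (Dia Box not (not p1 or not p3) implies not (not p1 or not p3)), w0   [and-rule on 1]
3. p1 implies p2, w0   [and-rule on 1]
4. Dia Box not (not p1 or not p3), w0   [neg-implies-rule on 2]
5. not p1 or not p3, w0   [neg-implies-rule on 2]
6. p2, w0   [implies-rule on 3 (branches; this branch)]
7. not p3, w0   [or-rule on 5 (branches; this branch)]
8. Box not (not p1 or not p3), w1   [Dia-rule on 4: fresh world w1, w0Rw1]
9. not (not p1 or not p3), w0   [Box-rule on 8 via w1Rw0]
10. p1, w0   [neg-or-rule on 9]
11. p3, w0   [neg-or-rule on 9]
Accessibility: w0Rw0, w0Rw1, w1Rw0, w1Rw1
Branch closes: p3 and not p3 both at w0.
Every branch closes (one shown): unsatisfiable in S5.
S4-tableau for the formula:
1. not (Dia Box not (not p1 or not p3) implies not (not p1 or not p3)) and (p1 implies p2), w0
2. not (Dia Box not (not p1 or not p3) implies not (not p1 or not p3)), w0   [and-rule on 1]
3. p1 implies p2, w0   [and-rule on 1]
4. Dia Box not (not p1 or not p3), w0   [neg-implies-rule on 2]
5. not p1 or not p3, w0   [neg-implies-rule on 2]
6. p2, w0   [implies-rule on 3 (branches; this branch)]
7. not p3, w0   [or-rule on 5 (branches; this branch)]
8. Box not (not p1 or not p3), w1   [Dia-rule on 4: fresh world w1, w0Rw1]
9. not (not p1 or not p3), w1   [Box-rule on 8 via w1Rw1]
10. p1, w1   [neg-or-rule on 9]
11. p3, w1   [neg-or-rule on 9]
Accessibility: w0Rw0, w0Rw1, w1Rw1
Complete open branch: satisfiable in S4, hence also in K, T (this S4-model is also a K-model and a T-model).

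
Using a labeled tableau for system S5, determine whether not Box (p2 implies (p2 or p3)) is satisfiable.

Unsatisfiable (every branch closes)

1. not Box (p2 implies (p2 or p3)), w0
2. not (p2 implies (p2 or p3)), w1
3. p2, w1
4. not (p2 or p3), w1
5. not p2, w1
6. not p3, w1
Accessibility: w0Rw0, w0Rw1, w1Rw0, w1Rw1
Branch closes: p2 and not p2 both at w1.
(One branch shown.) All branches close.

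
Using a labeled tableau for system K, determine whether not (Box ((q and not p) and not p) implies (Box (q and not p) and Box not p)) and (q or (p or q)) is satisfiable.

1. not (Box ((q and not p) and not p) implies (Box (q and not p) and Box not p)) and (q or (p or q)), u
2. not (Box ((q and not p) and not p) implies (Box (q and not p) and Box not p)), u   [and-rule on 1]
3. q or (p or q), u   [and-rule on 1]
4. Box ((q and not p) and not p), u   [neg-implies-rule on 2]
5. not (Box (q and not p) and Box not p), u   [neg-implies-rule on 2]
6. p or q, u   [or-rule on 3 (branches; this branch)]
7. not Box (q and not p), u   [neg-and-rule on 5 (branches; this branch)]
8. q, u   [or-rule on 6 (branches; this branch)]
9. not (q and not p), v   [neg-Box-rule on 7: fresh world v, uRv]
10. (q and not p) and not p, v   [Box-rule on 4 via uRv]
11. q and not p, v   [and-rule on 10]
12. not p, v   [and-rule on 10]
13. q, v   [and-rule on 11]
14. p, v   [neg-and-rule on 9 (branches; this branch)]
Accessibility: uRv
Branch closes: p and not p both at v.
All branches of the tableau close; one closing branch shown above.

Unsatisfiable (every branch closes)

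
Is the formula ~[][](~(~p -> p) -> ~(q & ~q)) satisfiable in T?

Unsatisfiable

1. ~[][](~(~p -> p) -> ~(q & ~q)), w0
2. ~[](~(~p -> p) -> ~(q & ~q)), w1
3. ~(~(~p -> p) -> ~(q & ~q)), w2
4. ~(~p -> p), w2
5. q & ~q, w2
6. ~p, w2
7. q, w2
8. ~q, w2
Accessibility: w0Rw0, w0Rw1, w1Rw1, w1Rw2, w2Rw2
Branch closes: q and ~q both at w2.
(One branch shown.) All branches close.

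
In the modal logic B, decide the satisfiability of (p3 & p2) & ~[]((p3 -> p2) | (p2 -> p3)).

Unsatisfiable (every branch closes)

1. (p3 & p2) & ~[]((p3 -> p2) | (p2 -> p3)), w0
2. p3 & p2, w0
3. ~[]((p3 -> p2) | (p2 -> p3)), w0
4. p3, w0
5. p2, w0
6. ~((p3 -> p2) | (p2 -> p3)), w1
7. ~(p3 -> p2), w1
8. ~(p2 -> p3), w1
9. p3, w1
10. ~p2, w1
11. p2, w1
12. ~p3, w1
Accessibility: w0Rw0, w0Rw1, w1Rw0, w1Rw1
Branch closes: p2 and ~p2 both at w1.
(One branch shown.) All branches close.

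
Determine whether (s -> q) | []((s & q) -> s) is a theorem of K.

Valid

Tableau for the negation ~((s -> q) | []((s & q) -> s)):
1. ~((s -> q) | []((s & q) -> s)), w0
2. ~(s -> q), w0
3. ~[]((s & q) -> s), w0
4. s, w0
5. ~q, w0
6. ~((s & q) -> s), w1
7. s & q, w1
8. ~s, w1
9. s, w1
10. q, w1
Accessibility: w0Rw1
Branch closes: s and ~s both at w1.
Every branch of the negation's tableau closes; the branch above is one of them.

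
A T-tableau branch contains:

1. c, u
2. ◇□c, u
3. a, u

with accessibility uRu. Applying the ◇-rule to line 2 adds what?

a fresh world v with uRv, and □c at v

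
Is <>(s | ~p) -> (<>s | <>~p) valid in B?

Tableau for the negation ~(<>(s | ~p) -> (<>s | <>~p)):
1. ~(<>(s | ~p) -> (<>s | <>~p)), 0
2. <>(s | ~p), 0
3. ~(<>s | <>~p), 0
4. ~<>s, 0
5. ~<>~p, 0
6. ~s, 0
7. p, 0
8. s | ~p, 1
9. ~s, 1
10. p, 1
11. ~p, 1
Accessibility: 0R0, 0R1, 1R0, 1R1
Branch closes: p and ~p both at 1.
All branches of the negation close; one closing branch shown above.

Valid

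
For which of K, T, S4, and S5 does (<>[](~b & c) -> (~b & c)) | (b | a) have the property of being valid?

S5

S4-tableau for the negation ~((<>[](~b & c) -> (~b & c)) | (b | a)):
1. ~((<>[](~b & c) -> (~b & c)) | (b | a)), w0
2. ~(<>[](~b & c) -> (~b & c)), w0
3. ~(b | a), w0
4. <>[](~b & c), w0
5. ~(~b & c), w0
6. ~b, w0
7. ~a, w0
8. ~c, w0
9. [](~b & c), w1
10. ~b & c, w1
11. ~b, w1
12. c, w1
Accessibility: w0Rw0, w0Rw1, w1Rw1
Complete open branch: countermodel on an S4-frame, so not valid in S4, nor in K, T (the same frame is also a K-frame and a T-frame).
S5-tableau for the negation ~((<>[](~b & c) -> (~b & c)) | (b | a)):
1. ~((<>[](~b & c) -> (~b & c)) | (b | a)), w0
2. ~(<>[](~b & c) -> (~b & c)), w0
3. ~(b | a), w0
4. <>[](~b & c), w0
5. ~(~b & c), w0
6. ~b, w0
7. ~a, w0
8. ~c, w0
9. [](~b & c), w1
10. ~b & c, w0
11. c, w0
Accessibility: w0Rw0, w0Rw1, w1Rw0, w1Rw1
Branch closes: c and ~c both at w0.
Every branch closes (one shown): valid in S5.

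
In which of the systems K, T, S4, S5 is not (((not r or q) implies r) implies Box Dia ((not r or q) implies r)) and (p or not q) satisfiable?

S4-tableau for the formula:
1. not (((not r or q) implies r) implies Box Dia ((not r or q) implies r)) and (p or not q), u
2. not (((not r or q) implies r) implies Box Dia ((not r or q) implies r)), u   [and-rule on 1]
3. p or not q, u   [and-rule on 1]
4. (not r or q) implies r, u   [neg-implies-rule on 2]
5. not Box Dia ((not r or q) implies r), u   [neg-implies-rule on 2]
6. not q, u   [or-rule on 3 (branches; this branch)]
7. r, u   [implies-rule on 4 (branches; this branch)]
8. not Dia ((not r or q) implies r), v   [neg-Box-rule on 5: fresh world v, uRv]
9. not ((not r or q) implies r), v   [neg-Dia-rule on 8 via vRv]
10. not r or q, v   [neg-implies-rule on 9]
11. not r, v   [neg-implies-rule on 9]
12. q, v   [or-rule on 10 (branches; this branch)]
Accessibility: uRu, uRv, vRv
Complete open branch: satisfiable in S4, hence also in K, T (this S4-model is also a K-model and a T-model).
S5-tableau for the formula:
1. not (((not r or q) implies r) implies Box Dia ((not r or q) implies r)) and (p or not q), u
2. not (((not r or q) implies r) implies Box Dia ((not r or q) implies r)), u   [and-rule on 1]
3. p or not q, u   [and-rule on 1]
4. (not r or q) implies r, u   [neg-implies-rule on 2]
5. not Box Dia ((not r or q) implies r), u   [neg-implies-rule on 2]
6. not q, u   [or-rule on 3 (branches; this branch)]
7. not (not r or q), u   [implies-rule on 4 (branches; this branch)]
8. r, u   [neg-or-rule on 7]
9. not Dia ((not r or q) implies r), v   [neg-Box-rule on 5: fresh world v, uRv]
10. not ((not r or q) implies r), u   [neg-Dia-rule on 9 via vRu]
11. not r or q, u   [neg-implies-rule on 10]
12. not r, u   [neg-implies-rule on 10]
Accessibility: uRu, uRv, vRu, vRv
Branch closes: r and not r both at u.
Every branch closes (one shown): unsatisfiable in S5.

K, T, S4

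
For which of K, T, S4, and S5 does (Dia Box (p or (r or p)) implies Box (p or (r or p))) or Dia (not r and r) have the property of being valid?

S5

S5-tableau for the negation not ((Dia Box (p or (r or p)) implies Box (p or (r or p))) or Dia (not r and r)):
1. not ((Dia Box (p or (r or p)) implies Box (p or (r or p))) or Dia (not r and r)), 0
2. not (Dia Box (p or (r or p)) implies Box (p or (r or p))), 0
3. not Dia (not r and r), 0
4. Dia Box (p or (r or p)), 0
5. not Box (p or (r or p)), 0
6. not (not r and r), 0
7. not r, 0
8. Box (p or (r or p)), 1
9. not (not r and r), 1
10. p or (r or p), 0
11. p or (r or p), 1
12. not r, 1
13. r or p, 0
14. r or p, 1
15. p, 0
16. p, 1
17. not (p or (r or p)), 2
18. not p, 2
19. not (r or p), 2
20. not r, 2
21. not (not r and r), 2
22. p or (r or p), 2
23. r or p, 2
24. p, 2
Accessibility: 0R0, 0R1, 0R2, 1R0, 1R1, 1R2, 2R0, 2R1, 2R2
Branch closes: p and not p both at 2.
Every branch closes (one shown): valid in S5.
S4-tableau for the negation not ((Dia Box (p or (r or p)) implies Box (p or (r or p))) or Dia (not r and r)):
1. not ((Dia Box (p or (r or p)) implies Box (p or (r or p))) or Dia (not r and r)), 0
2. not (Dia Box (p or (r or p)) implies Box (p or (r or p))), 0
3. not Dia (not r and r), 0
4. Dia Box (p or (r or p)), 0
5. not Box (p or (r or p)), 0
6. not (not r and r), 0
7. not r, 0
8. Box (p or (r or p)), 1
9. not (not r and r), 1
10. p or (r or p), 1
11. not r, 1
12. r or p, 1
13. p, 1
14. not (p or (r or p)), 2
15. not p, 2
16. not (r or p), 2
17. not r, 2
18. not (not r and r), 2
Accessibility: 0R0, 0R1, 0R2, 1R1, 2R2
Complete open branch: countermodel on an S4-frame, so not valid in S4, nor in K, T (the same frame is also a K-frame and a T-frame).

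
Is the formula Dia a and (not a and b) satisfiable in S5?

Satisfiable

1. Dia a and (not a and b), 0
2. Dia a, 0
3. not a and b, 0
4. not a, 0
5. b, 0
6. a, 1
Accessibility: 0R0, 0R1, 1R0, 1R1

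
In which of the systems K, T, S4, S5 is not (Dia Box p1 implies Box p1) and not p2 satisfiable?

S5-tableau for the formula:
1. not (Dia Box p1 implies Box p1) and not p2, u
2. not (Dia Box p1 implies Box p1), u   [and-rule on 1]
3. not p2, u   [and-rule on 1]
4. Dia Box p1, u   [neg-implies-rule on 2]
5. not Box p1, u   [neg-implies-rule on 2]
6. Box p1, v   [Dia-rule on 4: fresh world v, uRv]
7. p1, u   [Box-rule on 6 via vRu]
8. p1, v   [Box-rule on 6 via vRv]
9. not p1, w   [neg-Box-rule on 5: fresh world w, uRw]
10. p1, w   [Box-rule on 6 via vRw]
Accessibility: uRu, uRv, uRw, vRu, vRv, vRw, wRu, wRv, wRw
Branch closes: p1 and not p1 both at w.
Every branch closes (one shown): unsatisfiable in S5.
S4-tableau for the formula:
1. not (Dia Box p1 implies Box p1) and not p2, u
2. not (Dia Box p1 implies Box p1), u   [and-rule on 1]
3. not p2, u   [and-rule on 1]
4. Dia Box p1, u   [neg-implies-rule on 2]
5. not Box p1, u   [neg-implies-rule on 2]
6. Box p1, v   [Dia-rule on 4: fresh world v, uRv]
7. p1, v   [Box-rule on 6 via vRv]
8. not p1, w   [neg-Box-rule on 5: fresh world w, uRw]
Accessibility: uRu, uRv, uRw, vRv, wRw
Complete open branch: satisfiable in S4, hence also in K, T (this S4-model is also a K-model and a T-model).

K, T, S4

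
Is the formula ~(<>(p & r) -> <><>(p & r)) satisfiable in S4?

No, unsatisfiable

1. ~(<>(p & r) -> <><>(p & r)), w0
2. <>(p & r), w0   [~->-rule on 1]
3. ~<><>(p & r), w0   [~->-rule on 1]
4. ~<>(p & r), w0   [~<>-rule on 3 via w0Rw0]
5. ~(p & r), w0   [~<>-rule on 4 via w0Rw0]
6. ~r, w0   [~&-rule on 5 (branches; this branch)]
7. p & r, w1   [<>-rule on 2: fresh world w1, w0Rw1]
8. p, w1   [&-rule on 7]
9. r, w1   [&-rule on 7]
10. ~<>(p & r), w1   [~<>-rule on 3 via w0Rw1]
11. ~(p & r), w1   [~<>-rule on 4 via w0Rw1]
12. ~r, w1   [~&-rule on 11 (branches; this branch)]
Accessibility: w0Rw0, w0Rw1, w1Rw1
Branch closes: r and ~r both at w1.
(One branch shown.) All branches close.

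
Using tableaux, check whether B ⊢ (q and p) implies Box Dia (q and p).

Valid in B

Tableau for the negation not ((q and p) implies Box Dia (q and p)):
1. not ((q and p) implies Box Dia (q and p)), w0
2. q and p, w0   [neg-implies-rule on 1]
3. not Box Dia (q and p), w0   [neg-implies-rule on 1]
4. q, w0   [and-rule on 2]
5. p, w0   [and-rule on 2]
6. not Dia (q and p), w1   [neg-Box-rule on 3: fresh world w1, w0Rw1]
7. not (q and p), w0   [neg-Dia-rule on 6 via w1Rw0]
8. not (q and p), w1   [neg-Dia-rule on 6 via w1Rw1]
9. not p, w0   [neg-and-rule on 7 (branches; this branch)]
Accessibility: w0Rw0, w0Rw1, w1Rw0, w1Rw1
Branch closes: p and not p both at w0.
All branches of the negation close; one closing branch shown above.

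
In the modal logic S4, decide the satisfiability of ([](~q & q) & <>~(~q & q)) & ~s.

1. ([](~q & q) & <>~(~q & q)) & ~s, u
2. [](~q & q) & <>~(~q & q), u   [&-rule on 1]
3. ~s, u   [&-rule on 1]
4. [](~q & q), u   [&-rule on 2]
5. <>~(~q & q), u   [&-rule on 2]
6. ~q & q, u   [[]-rule on 4 via uRu]
7. ~q, u   [&-rule on 6]
8. q, u   [&-rule on 6]
Accessibility: uRu
Branch closes: q and ~q both at u.
(One branch shown.) All branches close.

Unsatisfiable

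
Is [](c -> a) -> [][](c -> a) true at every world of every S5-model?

Valid in S5

Tableau for the negation ~([](c -> a) -> [][](c -> a)):
1. ~([](c -> a) -> [][](c -> a)), u
2. [](c -> a), u
3. ~[][](c -> a), u
4. c -> a, u
5. a, u
6. ~[](c -> a), v
7. c -> a, v
8. a, v
9. ~(c -> a), w
10. c, w
11. ~a, w
12. c -> a, w
13. a, w
Accessibility: uRu, uRv, uRw, vRu, vRv, vRw, wRu, wRv, wRw
Branch closes: a and ~a both at w.
Every branch of the negation's tableau closes; the branch above is one of them.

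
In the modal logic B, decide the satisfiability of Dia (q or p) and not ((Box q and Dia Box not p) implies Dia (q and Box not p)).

Unsatisfiable (every branch closes)

1. Dia (q or p) and not ((Box q and Dia Box not p) implies Dia (q and Box not p)), w0
2. Dia (q or p), w0   [and-rule on 1]
3. not ((Box q and Dia Box not p) implies Dia (q and Box not p)), w0   [and-rule on 1]
4. Box q and Dia Box not p, w0   [neg-implies-rule on 3]
5. not Dia (q and Box not p), w0   [neg-implies-rule on 3]
6. Box q, w0   [and-rule on 4]
7. Dia Box not p, w0   [and-rule on 4]
8. not (q and Box not p), w0   [neg-Dia-rule on 5 via w0Rw0]
9. q, w0   [Box-rule on 6 via w0Rw0]
10. not Box not p, w0   [neg-and-rule on 8 (branches; this branch)]
11. q or p, w1   [Dia-rule on 2: fresh world w1, w0Rw1]
12. not (q and Box not p), w1   [neg-Dia-rule on 5 via w0Rw1]
13. q, w1   [Box-rule on 6 via w0Rw1]
14. p, w1   [or-rule on 11 (branches; this branch)]
15. not Box not p, w1   [neg-and-rule on 12 (branches; this branch)]
16. Box not p, w2   [Dia-rule on 7: fresh world w2, w0Rw2]
17. not (q and Box not p), w2   [neg-Dia-rule on 5 via w0Rw2]
18. q, w2   [Box-rule on 6 via w0Rw2]
19. not p, w0   [Box-rule on 16 via w2Rw0]
20. not p, w2   [Box-rule on 16 via w2Rw2]
21. not Box not p, w2   [neg-and-rule on 17 (branches; this branch)]
22. p, w3   [neg-Box-rule on 10: fresh world w3, w0Rw3]
23. not (q and Box not p), w3   [neg-Dia-rule on 5 via w0Rw3]
24. q, w3   [Box-rule on 6 via w0Rw3]
25. not Box not p, w3   [neg-and-rule on 23 (branches; this branch)]
26. p, w4   [neg-Box-rule on 15: fresh world w4, w1Rw4]
27. p, w5   [neg-Box-rule on 21: fresh world w5, w2Rw5]
28. not p, w5   [Box-rule on 16 via w2Rw5]
Accessibility: w0Rw0, w0Rw1, w0Rw2, w0Rw3, w1Rw0, w1Rw1, w1Rw4, w2Rw0, w2Rw2, w2Rw5, w3Rw0, w3Rw3, w4Rw1, w4Rw4, w5Rw2, w5Rw5
Branch closes: p and not p both at w5.
Every branch closes; the branch above is one of them.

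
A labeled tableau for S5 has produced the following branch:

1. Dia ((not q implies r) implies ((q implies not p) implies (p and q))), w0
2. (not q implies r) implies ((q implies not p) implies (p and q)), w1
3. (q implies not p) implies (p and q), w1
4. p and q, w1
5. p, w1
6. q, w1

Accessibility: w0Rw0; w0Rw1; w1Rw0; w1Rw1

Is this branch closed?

Not closed

There is no literal clash: for every atom and world, at most one sign appears.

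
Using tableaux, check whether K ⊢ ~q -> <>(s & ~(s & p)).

Tableau for the negation ~(~q -> <>(s & ~(s & p))):
1. ~(~q -> <>(s & ~(s & p))), w0
2. ~q, w0
3. ~<>(s & ~(s & p)), w0
The negation has an open branch (countermodel exists).

No, not valid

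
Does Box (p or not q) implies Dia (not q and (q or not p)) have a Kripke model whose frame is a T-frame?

Yes, satisfiable

1. Box (p or not q) implies Dia (not q and (q or not p)), w0
2. Dia (not q and (q or not p)), w0
3. not q and (q or not p), w1
4. not q, w1
5. q or not p, w1
6. not p, w1
Accessibility: w0Rw0, w0Rw1, w1Rw1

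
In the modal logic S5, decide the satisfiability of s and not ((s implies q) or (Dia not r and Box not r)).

1. s and not ((s implies q) or (Dia not r and Box not r)), u
2. s, u   [and-rule on 1]
3. not ((s implies q) or (Dia not r and Box not r)), u   [and-rule on 1]
4. not (s implies q), u   [neg-or-rule on 3]
5. not (Dia not r and Box not r), u   [neg-or-rule on 3]
6. not q, u   [neg-implies-rule on 4]
7. not Box not r, u   [neg-and-rule on 5 (branches; this branch)]
8. r, v   [neg-Box-rule on 7: fresh world v, uRv]
Accessibility: uRu, uRv, vRu, vRv

Satisfiable (open branch found)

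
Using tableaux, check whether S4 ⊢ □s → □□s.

Tableau for the negation ¬(□s → □□s):
1. ¬(□s → □□s), u
2. □s, u
3. ¬□□s, u
4. s, u
5. ¬□s, v
6. s, v
7. ¬s, w
8. s, w
Accessibility: uRu, uRv, uRw, vRv, vRw, wRw
Branch closes: s and ¬s both at w.
All branches of the negation close; one closing branch shown above.

Valid in S4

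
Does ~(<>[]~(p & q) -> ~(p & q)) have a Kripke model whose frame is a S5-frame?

No, unsatisfiable

1. ~(<>[]~(p & q) -> ~(p & q)), 0
2. <>[]~(p & q), 0
3. p & q, 0
4. p, 0
5. q, 0
6. []~(p & q), 1
7. ~(p & q), 0
8. ~(p & q), 1
9. ~q, 0
Accessibility: 0R0, 0R1, 1R0, 1R1
Branch closes: q and ~q both at 0.
Every branch closes; the branch above is one of them.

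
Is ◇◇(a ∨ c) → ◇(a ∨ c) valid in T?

Tableau for the negation ¬(◇◇(a ∨ c) → ◇(a ∨ c)):
1. ¬(◇◇(a ∨ c) → ◇(a ∨ c)), u
2. ◇◇(a ∨ c), u   [¬→-rule on 1]
3. ¬◇(a ∨ c), u   [¬→-rule on 1]
4. ¬(a ∨ c), u   [¬◇-rule on 3 via uRu]
5. ¬a, u   [¬∨-rule on 4]
6. ¬c, u   [¬∨-rule on 4]
7. ◇(a ∨ c), v   [◇-rule on 2: fresh world v, uRv]
8. ¬(a ∨ c), v   [¬◇-rule on 3 via uRv]
9. ¬a, v   [¬∨-rule on 8]
10. ¬c, v   [¬∨-rule on 8]
11. a ∨ c, w   [◇-rule on 7: fresh world w, vRw]
12. c, w   [∨-rule on 11 (branches; this branch)]
Accessibility: uRu, uRv, vRv, vRw, wRw
The negation has an open branch (countermodel exists).

No, not valid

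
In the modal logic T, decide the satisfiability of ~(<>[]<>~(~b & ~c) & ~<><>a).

Yes, satisfiable

1. ~(<>[]<>~(~b & ~c) & ~<><>a), 0
2. <><>a, 0
3. <>a, 1
4. a, 2
Accessibility: 0R0, 0R1, 1R1, 1R2, 2R2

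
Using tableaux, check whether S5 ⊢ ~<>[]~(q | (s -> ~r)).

Tableau for the negation <>[]~(q | (s -> ~r)):
1. <>[]~(q | (s -> ~r)), 0
2. []~(q | (s -> ~r)), 1
3. ~(q | (s -> ~r)), 0
4. ~q, 0
5. ~(s -> ~r), 0
6. s, 0
7. r, 0
8. ~(q | (s -> ~r)), 1
9. ~q, 1
10. ~(s -> ~r), 1
11. s, 1
12. r, 1
Accessibility: 0R0, 0R1, 1R0, 1R1
The negation has an open branch (countermodel exists).

No, not valid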